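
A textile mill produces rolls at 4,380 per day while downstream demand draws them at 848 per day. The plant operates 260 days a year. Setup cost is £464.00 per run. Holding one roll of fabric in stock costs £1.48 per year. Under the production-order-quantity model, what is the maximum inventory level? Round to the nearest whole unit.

Annual demand D = 848 × 260 = 220,480.
Production build-up factor (1 − d/p) = 1 − 848/4,380 = 0.8064.
Q* = √(2DS / (H(1 − d/p))) = √(2 × 220,480 × 464 / (1.48 × 0.8064)).
= √(204,605,440 / 1.1935) ≈ 13093.460.
Maximum inventory = Q*(1 − d/p) = 13093.460 × 0.8064 ≈ 10558.471.

I_max ≈ 10,558 rolls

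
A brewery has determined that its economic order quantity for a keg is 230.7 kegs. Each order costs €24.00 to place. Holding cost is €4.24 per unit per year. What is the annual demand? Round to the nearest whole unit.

D ≈ 4,701 kegs per year

The basic EOQ model gives Q* = √(2DS/H); rearrange for the unknown.
From Q* = √(2DS/H): D = Q*²H / (2S) = 230.7² × 4.24 / (2 × 24) = 4701.320.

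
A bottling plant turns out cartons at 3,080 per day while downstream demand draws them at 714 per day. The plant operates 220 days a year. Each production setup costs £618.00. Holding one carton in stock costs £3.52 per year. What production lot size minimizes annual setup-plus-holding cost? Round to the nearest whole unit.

Q* ≈ 8,474 cartons

Annual demand D = 714 × 220 = 157,080.
Production build-up factor (1 − d/p) = 1 − 714/3,080 = 0.7682.
Q* = √(2DS / (H(1 − d/p))) = √(2 × 157,080 × 618 / (3.52 × 0.7682)).
= √(194,150,880 / 2.704) ≈ 8473.568.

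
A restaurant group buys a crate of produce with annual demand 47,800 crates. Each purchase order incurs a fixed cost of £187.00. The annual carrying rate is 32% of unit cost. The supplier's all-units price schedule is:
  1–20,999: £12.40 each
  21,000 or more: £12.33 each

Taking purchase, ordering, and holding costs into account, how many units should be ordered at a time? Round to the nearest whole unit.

Holding cost per unit per year at price C is H = 0.32·C.
Evaluate total cost at each tier's feasible EOQ or, if the EOQ is below the tier, at the tier's minimum quantity.
EOQ at £12.40 = 2122.6 (feasible in tier 1): TC = 47,800×£12.40 + (47,800/2122.6)×187 + (2122.6/2)×0.32×£12.40 = £601,142.39.
EOQ at £12.33 = 2128.6 < 21000, so use break Q=21000: TC = 47,800×£12.33 + (47,800/21000.0)×187 + (21000.0/2)×0.32×£12.33 = £631,228.45.
Lowest total cost is £601,142.39 at Q = 2122.6.

Q* ≈ 2,123 crates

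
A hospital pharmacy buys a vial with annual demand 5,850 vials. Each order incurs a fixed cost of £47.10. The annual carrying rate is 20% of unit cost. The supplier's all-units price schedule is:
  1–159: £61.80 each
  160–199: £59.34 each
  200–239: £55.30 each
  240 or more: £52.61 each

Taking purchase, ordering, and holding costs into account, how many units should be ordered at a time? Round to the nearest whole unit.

Q* ≈ 240 vials

Holding cost per unit per year at price C is H = 0.20·C.
Candidates are each tier's EOQ (if it falls in that tier) and each price-break quantity.
Tier 1 (£61.80): EOQ = 211.2 exceeds tier's upper bound 159, so this tier is dominated.
Tier 2 (£59.34): EOQ = 215.5 exceeds tier's upper bound 199, so this tier is dominated.
EOQ at £55.30 = 223.2 (feasible in tier 3): TC = 5,850×£55.30 + (5,850/223.2)×47.1 + (223.2/2)×0.20×£55.30 = £325,973.77.
EOQ at £52.61 = 228.9 < 240, so use break Q=240: TC = 5,850×£52.61 + (5,850/240.0)×47.1 + (240.0/2)×0.20×£52.61 = £310,179.20.
Lowest total cost is £310,179.20 at Q = 240.0.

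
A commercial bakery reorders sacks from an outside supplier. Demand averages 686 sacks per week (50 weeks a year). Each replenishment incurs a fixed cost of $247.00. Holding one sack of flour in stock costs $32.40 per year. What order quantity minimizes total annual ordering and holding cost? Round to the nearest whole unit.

Q* ≈ 723 sacks

Annual demand D = 686 × 50 = 34,300.
EOQ = √(2DS / H) = √(2 × 34,300 × 247 / 32.4).
= √(16,944,200 / 32.4) = √522,969.1358 ≈ 723.166.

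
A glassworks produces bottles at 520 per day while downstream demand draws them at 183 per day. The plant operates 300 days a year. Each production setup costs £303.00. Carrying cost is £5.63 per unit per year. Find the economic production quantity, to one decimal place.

Annual demand D = 183 × 300 = 54,900.
Production build-up factor (1 − d/p) = 1 − 183/520 = 0.6481.
Q* = √(2DS / (H(1 − d/p))) = √(2 × 54,900 × 303 / (5.63 × 0.6481)).
= √(33,269,400 / 3.6487) ≈ 3019.639.

Q* ≈ 3,019.6 bottles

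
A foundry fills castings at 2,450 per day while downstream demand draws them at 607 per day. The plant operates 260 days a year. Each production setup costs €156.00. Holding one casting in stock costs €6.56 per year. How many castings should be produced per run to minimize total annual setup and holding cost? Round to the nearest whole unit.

Q* ≈ 3,159 castings

Annual demand D = 607 × 260 = 157,820.
Production build-up factor (1 − d/p) = 1 − 607/2,450 = 0.7522.
Q* = √(2DS / (H(1 − d/p))) = √(2 × 157,820 × 156 / (6.56 × 0.7522)).
= √(49,239,840 / 4.9347) ≈ 3158.834.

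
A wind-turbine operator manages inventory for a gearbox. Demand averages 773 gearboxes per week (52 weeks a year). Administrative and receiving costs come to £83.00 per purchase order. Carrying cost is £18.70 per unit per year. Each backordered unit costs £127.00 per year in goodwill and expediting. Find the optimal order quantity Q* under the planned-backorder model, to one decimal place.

Annual demand D = 773 × 52 = 40,196.
With planned backorders, Q* = √(2DS/H) · √((H+B)/B).
√(2DS/H) = √(2 × 40,196 × 83 / 18.7) = 597.344.
√((H+B)/B) = √((18.7+127)/127) = 1.0711.
Q* ≈ 639.812.

Q* ≈ 639.8 gearboxes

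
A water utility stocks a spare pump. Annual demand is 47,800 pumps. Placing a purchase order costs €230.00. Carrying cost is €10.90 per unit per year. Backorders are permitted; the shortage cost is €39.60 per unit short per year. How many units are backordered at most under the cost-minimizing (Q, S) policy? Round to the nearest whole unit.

With planned backorders, Q* = √(2DS/H) · √((H+B)/B).
√(2DS/H) = √(2 × 47,800 × 230 / 10.9) = 1420.298.
√((H+B)/B) = √((10.9+39.6)/39.6) = 1.1293.
Q* ≈ 1603.902.
S* = Q* · H/(H+B) = 1603.902 × 10.9/50.5 ≈ 346.189.

S* ≈ 346 pumps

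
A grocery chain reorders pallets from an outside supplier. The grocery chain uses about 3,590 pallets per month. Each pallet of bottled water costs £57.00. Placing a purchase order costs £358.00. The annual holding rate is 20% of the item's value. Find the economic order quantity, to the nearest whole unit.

Annual demand D = 3,590 × 12 = 43,080.
Holding cost H = 0.20 × £57.00 = £11.4000 per unit per year.
EOQ = √(2DS / H) = √(2 × 43,080 × 358 / 11.4).
= √(30,845,280 / 11.4) = √2,705,726.3158 ≈ 1644.909.

Q* ≈ 1,645 pallets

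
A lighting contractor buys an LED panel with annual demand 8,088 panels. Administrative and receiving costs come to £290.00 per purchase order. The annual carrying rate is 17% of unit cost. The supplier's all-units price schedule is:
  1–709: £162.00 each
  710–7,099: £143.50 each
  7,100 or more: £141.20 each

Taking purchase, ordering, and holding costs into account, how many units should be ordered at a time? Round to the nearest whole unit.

Q* ≈ 710 panels

Holding cost per unit per year at price C is H = 0.17·C.
Candidates are each tier's EOQ (if it falls in that tier) and each price-break quantity.
EOQ at £162.00 = 412.7 (feasible in tier 1): TC = 8,088×£162.00 + (8,088/412.7)×290 + (412.7/2)×0.17×£162.00 = £1,321,622.23.
EOQ at £143.50 = 438.5 < 710, so use break Q=710: TC = 8,088×£143.50 + (8,088/710.0)×290 + (710.0/2)×0.17×£143.50 = £1,172,591.77.
EOQ at £141.20 = 442.1 < 7100, so use break Q=7100: TC = 8,088×£141.20 + (8,088/7100.0)×290 + (7100.0/2)×0.17×£141.20 = £1,227,570.15.
Lowest total cost is £1,172,591.77 at Q = 710.0.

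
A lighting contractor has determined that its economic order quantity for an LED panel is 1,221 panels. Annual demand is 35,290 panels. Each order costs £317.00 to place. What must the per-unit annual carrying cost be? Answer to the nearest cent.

H ≈ £15.01

Invert the EOQ relation Q*² = 2DS/H.
From Q* = √(2DS/H): H = 2DS / Q*² = 2 × 35,290 × 317 / 1,221² = 15.0075.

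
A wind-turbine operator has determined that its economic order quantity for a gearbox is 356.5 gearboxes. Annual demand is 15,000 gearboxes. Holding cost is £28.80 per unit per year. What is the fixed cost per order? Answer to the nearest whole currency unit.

Squaring Q* = √(2DS/H) gives Q*² = 2DS/H.
From Q* = √(2DS/H): S = Q*²H / (2D) = 356.5² × 28.8 / (2 × 15,000) = 122.0086.

S ≈ £122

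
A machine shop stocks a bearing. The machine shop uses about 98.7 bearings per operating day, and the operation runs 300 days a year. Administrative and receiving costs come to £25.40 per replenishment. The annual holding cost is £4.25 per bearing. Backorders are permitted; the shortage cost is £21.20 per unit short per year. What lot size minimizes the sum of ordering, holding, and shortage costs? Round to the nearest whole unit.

Annual demand D = 98.7 × 300 = 29,610.
With planned backorders, Q* = √(2DS/H) · √((H+B)/B).
√(2DS/H) = √(2 × 29,610 × 25.4 / 4.25) = 594.917.
√((H+B)/B) = √((4.25+21.2)/21.2) = 1.0957.
Q* ≈ 651.827.

Q* ≈ 652 bearings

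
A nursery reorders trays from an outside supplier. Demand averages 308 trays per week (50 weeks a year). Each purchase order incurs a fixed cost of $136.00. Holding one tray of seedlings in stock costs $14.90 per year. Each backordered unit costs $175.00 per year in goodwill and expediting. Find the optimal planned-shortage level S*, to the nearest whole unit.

S* ≈ 43 trays

Annual demand D = 308 × 50 = 15,400.
With planned backorders, Q* = √(2DS/H) · √((H+B)/B).
√(2DS/H) = √(2 × 15,400 × 136 / 14.9) = 530.215.
√((H+B)/B) = √((14.9+175)/175) = 1.0417.
Q* ≈ 552.326.
S* = Q* · H/(H+B) = 552.326 × 14.9/189.9 ≈ 43.337.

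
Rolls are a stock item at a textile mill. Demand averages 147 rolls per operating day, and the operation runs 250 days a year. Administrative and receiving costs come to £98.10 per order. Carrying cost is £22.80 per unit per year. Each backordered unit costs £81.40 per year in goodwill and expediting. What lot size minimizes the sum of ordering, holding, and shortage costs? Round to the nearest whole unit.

Q* ≈ 636 rolls

Annual demand D = 147 × 250 = 36,750.
With planned backorders, Q* = √(2DS/H) · √((H+B)/B).
√(2DS/H) = √(2 × 36,750 × 98.1 / 22.8) = 562.355.
√((H+B)/B) = √((22.8+81.4)/81.4) = 1.1314.
Q* ≈ 636.257.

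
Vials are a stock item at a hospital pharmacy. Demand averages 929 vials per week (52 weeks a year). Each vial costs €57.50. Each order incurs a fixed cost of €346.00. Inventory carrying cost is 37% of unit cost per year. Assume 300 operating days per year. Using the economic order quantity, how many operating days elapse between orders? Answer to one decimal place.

T ≈ 7.8 days

Annual demand D = 929 × 52 = 48,308.
Holding cost H = 0.37 × €57.50 = €21.2750 per unit per year.
EOQ = √(2DS/H) = √(2 × 48,308 × 346 / 21.275) ≈ 1253.51.
Cycle time = Q*/D × 300 = 1253.51 / 48,308 × 300 ≈ 7.784 days.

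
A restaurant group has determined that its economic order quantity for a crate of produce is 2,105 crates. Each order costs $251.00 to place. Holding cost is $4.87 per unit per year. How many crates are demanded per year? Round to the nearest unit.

D ≈ 42,986 crates per year

Squaring Q* = √(2DS/H) gives Q*² = 2DS/H.
From Q* = √(2DS/H): D = Q*²H / (2S) = 2,105² × 4.87 / (2 × 251) = 42986.239.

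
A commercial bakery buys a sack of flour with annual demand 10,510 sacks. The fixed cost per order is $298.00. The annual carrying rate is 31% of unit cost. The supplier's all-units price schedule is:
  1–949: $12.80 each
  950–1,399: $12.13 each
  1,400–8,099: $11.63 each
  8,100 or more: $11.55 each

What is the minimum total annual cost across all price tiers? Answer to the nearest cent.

TC* ≈ $126,992.14

Holding cost per unit per year at price C is H = 0.31·C.
Evaluate total cost at each tier's feasible EOQ or, if the EOQ is below the tier, at the tier's minimum quantity.
Tier 1 ($12.80): EOQ = 1256.4 exceeds tier's upper bound 949, so this tier is dominated.
EOQ at $12.13 = 1290.7 (feasible in tier 2): TC = 10,510×$12.13 + (10,510/1290.7)×298 + (1290.7/2)×0.31×$12.13 = $132,339.58.
EOQ at $11.63 = 1318.1 < 1400, so use break Q=1400: TC = 10,510×$11.63 + (10,510/1400.0)×298 + (1400.0/2)×0.31×$11.63 = $126,992.14.
EOQ at $11.55 = 1322.7 < 8100, so use break Q=8100: TC = 10,510×$11.55 + (10,510/8100.0)×298 + (8100.0/2)×0.31×$11.55 = $136,278.19.
Lowest total cost among the candidates is at Q = 1400.0.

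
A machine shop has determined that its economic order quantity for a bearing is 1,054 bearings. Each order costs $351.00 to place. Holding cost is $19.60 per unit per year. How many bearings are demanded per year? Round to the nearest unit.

D ≈ 31,017 bearings per year

The basic EOQ model gives Q* = √(2DS/H); rearrange for the unknown.
From Q* = √(2DS/H): D = Q*²H / (2S) = 1,054² × 19.6 / (2 × 351) = 31017.028.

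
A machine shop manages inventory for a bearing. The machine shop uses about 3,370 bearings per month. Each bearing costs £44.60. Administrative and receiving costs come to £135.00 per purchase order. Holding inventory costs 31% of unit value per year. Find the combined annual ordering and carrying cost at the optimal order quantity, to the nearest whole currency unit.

Annual demand D = 3,370 × 12 = 40,440.
Holding cost H = 0.31 × £44.60 = £13.8260 per unit per year.
Q* = √(2DS/H) = √(2 × 40,440 × 135 / 13.826) ≈ 888.67.
At Q*, ordering cost (D/Q*)S equals holding cost (Q*/2)H, each = √(DSH/2).
Minimum total = √(2DSH) = √(2 × 40,440 × 135 × 13.826) ≈ 12286.714.

TC* ≈ £12,287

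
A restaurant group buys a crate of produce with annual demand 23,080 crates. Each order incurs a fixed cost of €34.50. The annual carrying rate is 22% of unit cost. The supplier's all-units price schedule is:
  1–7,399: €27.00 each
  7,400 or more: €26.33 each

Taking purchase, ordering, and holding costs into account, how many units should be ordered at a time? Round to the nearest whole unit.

Q* ≈ 518 crates

Holding cost per unit per year at price C is H = 0.22·C.
Evaluate total cost at each tier's feasible EOQ or, if the EOQ is below the tier, at the tier's minimum quantity.
EOQ at €27.00 = 517.8 (feasible in tier 1): TC = 23,080×€27.00 + (23,080/517.8)×34.5 + (517.8/2)×0.22×€27.00 = €626,235.64.
EOQ at €26.33 = 524.3 < 7400, so use break Q=7400: TC = 23,080×€26.33 + (23,080/7400.0)×34.5 + (7400.0/2)×0.22×€26.33 = €629,236.62.
Lowest total cost is €626,235.64 at Q = 517.8.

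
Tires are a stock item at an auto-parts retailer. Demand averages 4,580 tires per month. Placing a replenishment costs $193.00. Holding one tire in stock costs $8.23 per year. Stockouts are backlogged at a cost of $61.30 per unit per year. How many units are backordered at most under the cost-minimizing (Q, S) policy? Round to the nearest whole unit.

Annual demand D = 4,580 × 12 = 54,960.
With planned backorders, Q* = √(2DS/H) · √((H+B)/B).
√(2DS/H) = √(2 × 54,960 × 193 / 8.23) = 1605.525.
√((H+B)/B) = √((8.23+61.3)/61.3) = 1.0650.
Q* ≈ 1709.909.
S* = Q* · H/(H+B) = 1709.909 × 8.23/69.53 ≈ 202.395.

S* ≈ 202 tires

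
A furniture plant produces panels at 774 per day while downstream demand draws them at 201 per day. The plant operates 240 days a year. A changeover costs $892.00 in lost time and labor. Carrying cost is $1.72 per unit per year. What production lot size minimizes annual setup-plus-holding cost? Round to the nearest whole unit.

Q* ≈ 8,221 panels

Annual demand D = 201 × 240 = 48,240.
Production build-up factor (1 − d/p) = 1 − 201/774 = 0.7403.
Q* = √(2DS / (H(1 − d/p))) = √(2 × 48,240 × 892 / (1.72 × 0.7403)).
= √(86,060,160 / 1.2733) ≈ 8221.102.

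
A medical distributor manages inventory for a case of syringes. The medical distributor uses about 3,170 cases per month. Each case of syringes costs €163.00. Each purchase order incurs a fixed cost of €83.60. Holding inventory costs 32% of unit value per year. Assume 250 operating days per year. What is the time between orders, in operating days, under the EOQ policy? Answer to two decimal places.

Annual demand D = 3,170 × 12 = 38,040.
Holding cost H = 0.32 × €163.00 = €52.1600 per unit per year.
EOQ = √(2DS/H) = √(2 × 38,040 × 83.6 / 52.16) ≈ 349.20.
Cycle time = Q*/D × 250 = 349.20 / 38,040 × 250 ≈ 2.295 days.

T ≈ 2.29 days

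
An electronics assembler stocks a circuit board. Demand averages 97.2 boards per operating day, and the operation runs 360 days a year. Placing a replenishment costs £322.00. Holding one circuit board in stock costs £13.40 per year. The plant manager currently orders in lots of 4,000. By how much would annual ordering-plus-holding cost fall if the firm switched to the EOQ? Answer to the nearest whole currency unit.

Extra cost ≈ £12,240 per year

Annual demand D = 97.2 × 360 = 34,992.
EOQ = √(2DS/H) = √(2 × 34,992 × 322 / 13.4) ≈ 1296.81.
Cost at Q* = (D/Q*)S + (Q*/2)H = √(2DSH) ≈ £17,377.20.
Cost at Q = 4,000: (34,992/4,000)×322 + (4,000/2)×13.4 = £2,816.86 + £26,800.00 = £29,616.86.
Excess = £29,616.86 − £17,377.20 = £12,239.66.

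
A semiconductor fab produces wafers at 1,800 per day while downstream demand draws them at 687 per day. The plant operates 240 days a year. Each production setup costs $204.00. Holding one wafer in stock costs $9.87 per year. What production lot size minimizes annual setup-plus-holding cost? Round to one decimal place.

Annual demand D = 687 × 240 = 164,880.
Production build-up factor (1 − d/p) = 1 − 687/1,800 = 0.6183.
Q* = √(2DS / (H(1 − d/p))) = √(2 × 164,880 × 204 / (9.87 × 0.6183)).
= √(67,271,040 / 6.1029) ≈ 3320.046.

Q* ≈ 3,320.0 wafers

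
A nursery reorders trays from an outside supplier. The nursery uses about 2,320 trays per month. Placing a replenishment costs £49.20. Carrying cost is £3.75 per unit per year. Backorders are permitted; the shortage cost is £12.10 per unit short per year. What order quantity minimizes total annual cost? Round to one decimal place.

Annual demand D = 2,320 × 12 = 27,840.
With planned backorders, Q* = √(2DS/H) · √((H+B)/B).
√(2DS/H) = √(2 × 27,840 × 49.2 / 3.75) = 854.706.
√((H+B)/B) = √((3.75+12.1)/12.1) = 1.1445.
Q* ≈ 978.224.

Q* ≈ 978.2 trays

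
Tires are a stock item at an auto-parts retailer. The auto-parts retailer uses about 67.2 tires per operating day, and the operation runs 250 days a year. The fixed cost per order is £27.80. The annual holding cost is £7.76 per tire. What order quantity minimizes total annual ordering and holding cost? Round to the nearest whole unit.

Q* ≈ 347 tires

Annual demand D = 67.2 × 250 = 16,800.
EOQ = √(2DS / H) = √(2 × 16,800 × 27.8 / 7.76).
= √(934,080 / 7.76) = √120,371.134 ≈ 346.945.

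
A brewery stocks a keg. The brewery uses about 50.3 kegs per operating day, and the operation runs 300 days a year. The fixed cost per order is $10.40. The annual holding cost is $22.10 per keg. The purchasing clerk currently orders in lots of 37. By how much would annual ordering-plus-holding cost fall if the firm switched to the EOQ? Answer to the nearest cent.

Extra cost ≈ $2,016.63 per year

Annual demand D = 50.3 × 300 = 15,090.
EOQ = √(2DS/H) = √(2 × 15,090 × 10.4 / 22.1) ≈ 119.17.
Cost at Q* = (D/Q*)S + (Q*/2)H = √(2DSH) ≈ $2,633.74.
Cost at Q = 37: (15,090/37)×10.4 + (37/2)×22.1 = $4,241.51 + $408.85 = $4,650.36.
Excess = $4,650.36 − $2,633.74 = $2,016.63.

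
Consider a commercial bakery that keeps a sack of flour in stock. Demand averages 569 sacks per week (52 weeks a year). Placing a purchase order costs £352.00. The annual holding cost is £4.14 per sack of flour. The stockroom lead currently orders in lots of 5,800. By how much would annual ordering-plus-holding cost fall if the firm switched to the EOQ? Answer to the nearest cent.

Annual demand D = 569 × 52 = 29,588.
EOQ = √(2DS/H) = √(2 × 29,588 × 352 / 4.14) ≈ 2243.08.
Cost at Q* = (D/Q*)S + (Q*/2)H = √(2DSH) ≈ £9,286.33.
Cost at Q = 5,800: (29,588/5,800)×352 + (5,800/2)×4.14 = £1,795.69 + £12,006.00 = £13,801.69.
Excess = £13,801.69 − £9,286.33 = £4,515.35.

Extra cost ≈ £4,515.35 per year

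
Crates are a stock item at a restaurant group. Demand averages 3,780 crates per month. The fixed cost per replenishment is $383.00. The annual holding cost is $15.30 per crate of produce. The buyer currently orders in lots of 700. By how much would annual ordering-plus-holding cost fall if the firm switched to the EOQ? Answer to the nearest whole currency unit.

Extra cost ≈ $7,117 per year

Annual demand D = 3,780 × 12 = 45,360.
EOQ = √(2DS/H) = √(2 × 45,360 × 383 / 15.3) ≈ 1506.97.
Cost at Q* = (D/Q*)S + (Q*/2)H = √(2DSH) ≈ $23,056.67.
Cost at Q = 700: (45,360/700)×383 + (700/2)×15.3 = $24,818.40 + $5,355.00 = $30,173.40.
Excess = $30,173.40 − $23,056.67 = $7,116.73.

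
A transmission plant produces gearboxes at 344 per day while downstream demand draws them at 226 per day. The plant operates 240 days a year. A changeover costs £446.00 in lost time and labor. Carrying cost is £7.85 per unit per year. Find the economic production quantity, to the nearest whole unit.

Q* ≈ 4,239 gearboxes

Annual demand D = 226 × 240 = 54,240.
Production build-up factor (1 − d/p) = 1 − 226/344 = 0.3430.
Q* = √(2DS / (H(1 − d/p))) = √(2 × 54,240 × 446 / (7.85 × 0.3430)).
= √(48,382,080 / 2.6927) ≈ 4238.827.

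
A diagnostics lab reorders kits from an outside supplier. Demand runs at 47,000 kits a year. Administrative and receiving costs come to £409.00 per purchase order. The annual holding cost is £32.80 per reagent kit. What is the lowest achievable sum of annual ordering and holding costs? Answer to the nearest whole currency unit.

TC* ≈ £35,511

The optimal lot size = √(2DS/H) = √(2 × 47,000 × 409 / 32.8) ≈ 1082.65.
At the optimum the two cost components are equal, so total cost = 2·(Q*/2)H = Q*·H.
Minimum total = √(2DSH) = √(2 × 47,000 × 409 × 32.8) ≈ 35510.967.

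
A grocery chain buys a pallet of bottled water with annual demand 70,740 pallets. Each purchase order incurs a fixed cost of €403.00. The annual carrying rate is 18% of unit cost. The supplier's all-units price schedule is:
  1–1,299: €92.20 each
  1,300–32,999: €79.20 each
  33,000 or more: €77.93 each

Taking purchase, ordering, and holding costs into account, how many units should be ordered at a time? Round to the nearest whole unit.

Holding cost per unit per year at price C is H = 0.18·C.
Candidates are each tier's EOQ (if it falls in that tier) and each price-break quantity.
Tier 1 (€92.20): EOQ = 1853.5 exceeds tier's upper bound 1299, so this tier is dominated.
EOQ at €79.20 = 1999.9 (feasible in tier 2): TC = 70,740×€79.20 + (70,740/1999.9)×403 + (1999.9/2)×0.18×€79.20 = €5,631,118.11.
EOQ at €77.93 = 2016.1 < 33000, so use break Q=33000: TC = 70,740×€77.93 + (70,740/33000.0)×403 + (33000.0/2)×0.18×€77.93 = €5,745,084.19.
Lowest total cost is €5,631,118.11 at Q = 1999.9.

Q* ≈ 2,000 pallets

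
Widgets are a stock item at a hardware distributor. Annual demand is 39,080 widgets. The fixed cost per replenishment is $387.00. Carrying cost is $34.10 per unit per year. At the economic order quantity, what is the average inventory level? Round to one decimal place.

EOQ = √(2DS/H) = √(2 × 39,080 × 387 / 34.1) ≈ 941.83.
Average inventory = Q*/2 ≈ 941.83 / 2 = 470.913.

Average inventory ≈ 470.9 widgets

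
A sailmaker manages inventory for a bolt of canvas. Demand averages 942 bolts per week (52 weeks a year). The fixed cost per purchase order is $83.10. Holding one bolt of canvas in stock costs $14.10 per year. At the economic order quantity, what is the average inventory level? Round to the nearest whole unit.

Average inventory ≈ 380 bolts

Annual demand D = 942 × 52 = 48,984.
EOQ = √(2DS/H) = √(2 × 48,984 × 83.1 / 14.1) ≈ 759.86.
Average inventory = Q*/2 ≈ 759.86 / 2 = 379.930.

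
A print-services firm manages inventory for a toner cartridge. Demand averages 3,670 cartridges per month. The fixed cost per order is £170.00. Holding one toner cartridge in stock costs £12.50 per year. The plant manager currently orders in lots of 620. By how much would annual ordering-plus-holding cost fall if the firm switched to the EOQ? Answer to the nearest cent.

Extra cost ≈ £2,269.48 per year

Annual demand D = 3,670 × 12 = 44,040.
EOQ = √(2DS/H) = √(2 × 44,040 × 170 / 12.5) ≈ 1094.48.
Cost at Q* = (D/Q*)S + (Q*/2)H = √(2DSH) ≈ £13,681.01.
Cost at Q = 620: (44,040/620)×170 + (620/2)×12.5 = £12,075.48 + £3,875.00 = £15,950.48.
Excess = £15,950.48 − £13,681.01 = £2,269.48.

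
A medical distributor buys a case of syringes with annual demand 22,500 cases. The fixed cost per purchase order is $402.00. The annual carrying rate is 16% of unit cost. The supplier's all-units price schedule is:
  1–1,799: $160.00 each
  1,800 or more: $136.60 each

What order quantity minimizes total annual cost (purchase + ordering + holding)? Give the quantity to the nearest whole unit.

Q* ≈ 1,800 cases

Holding cost per unit per year at price C is H = 0.16·C.
For each price level, check whether its EOQ is feasible; otherwise the best quantity at that price is the breakpoint.
EOQ at $160.00 = 840.6 (feasible in tier 1): TC = 22,500×$160.00 + (22,500/840.6)×402 + (840.6/2)×0.16×$160.00 = $3,621,519.85.
EOQ at $136.60 = 909.8 < 1800, so use break Q=1800: TC = 22,500×$136.60 + (22,500/1800.0)×402 + (1800.0/2)×0.16×$136.60 = $3,098,195.40.
Lowest total cost is $3,098,195.40 at Q = 1800.0.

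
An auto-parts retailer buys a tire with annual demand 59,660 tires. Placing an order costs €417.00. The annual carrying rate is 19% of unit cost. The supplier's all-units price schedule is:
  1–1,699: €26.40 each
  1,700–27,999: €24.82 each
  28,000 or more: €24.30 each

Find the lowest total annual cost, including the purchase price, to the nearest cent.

TC* ≈ €1,496,079.21

Holding cost per unit per year at price C is H = 0.19·C.
Candidates are each tier's EOQ (if it falls in that tier) and each price-break quantity.
Tier 1 (€26.40): EOQ = 3149.5 exceeds tier's upper bound 1699, so this tier is dominated.
EOQ at €24.82 = 3248.2 (feasible in tier 2): TC = 59,660×€24.82 + (59,660/3248.2)×417 + (3248.2/2)×0.19×€24.82 = €1,496,079.21.
EOQ at €24.30 = 3282.8 < 28000, so use break Q=28000: TC = 59,660×€24.30 + (59,660/28000.0)×417 + (28000.0/2)×0.19×€24.30 = €1,515,264.51.
Lowest total cost among the candidates is at Q = 3248.2.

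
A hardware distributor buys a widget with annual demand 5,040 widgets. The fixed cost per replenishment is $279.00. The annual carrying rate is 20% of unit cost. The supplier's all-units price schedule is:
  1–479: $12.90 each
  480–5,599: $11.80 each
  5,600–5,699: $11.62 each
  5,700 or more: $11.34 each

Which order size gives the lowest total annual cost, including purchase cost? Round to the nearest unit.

Holding cost per unit per year at price C is H = 0.20·C.
Evaluate total cost at each tier's feasible EOQ or, if the EOQ is below the tier, at the tier's minimum quantity.
Tier 1 ($12.90): EOQ = 1044.1 exceeds tier's upper bound 479, so this tier is dominated.
EOQ at $11.80 = 1091.6 (feasible in tier 2): TC = 5,040×$11.80 + (5,040/1091.6)×279 + (1091.6/2)×0.20×$11.80 = $62,048.25.
EOQ at $11.62 = 1100.1 < 5600, so use break Q=5600: TC = 5,040×$11.62 + (5,040/5600.0)×279 + (5600.0/2)×0.20×$11.62 = $65,323.10.
EOQ at $11.34 = 1113.6 < 5700, so use break Q=5700: TC = 5,040×$11.34 + (5,040/5700.0)×279 + (5700.0/2)×0.20×$11.34 = $63,864.09.
Lowest total cost is $62,048.25 at Q = 1091.6.

Q* ≈ 1,092 widgets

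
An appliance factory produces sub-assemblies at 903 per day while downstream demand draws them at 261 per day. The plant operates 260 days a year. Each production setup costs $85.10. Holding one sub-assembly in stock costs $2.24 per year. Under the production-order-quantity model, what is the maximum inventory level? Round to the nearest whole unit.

I_max ≈ 1,915 sub-assemblies

Annual demand D = 261 × 260 = 67,860.
Production build-up factor (1 − d/p) = 1 − 261/903 = 0.7110.
Q* = √(2DS / (H(1 − d/p))) = √(2 × 67,860 × 85.1 / (2.24 × 0.7110)).
= √(11,549,772 / 1.5926) ≈ 2693.017.
Maximum inventory = Q*(1 − d/p) = 2693.017 × 0.7110 ≈ 1914.637.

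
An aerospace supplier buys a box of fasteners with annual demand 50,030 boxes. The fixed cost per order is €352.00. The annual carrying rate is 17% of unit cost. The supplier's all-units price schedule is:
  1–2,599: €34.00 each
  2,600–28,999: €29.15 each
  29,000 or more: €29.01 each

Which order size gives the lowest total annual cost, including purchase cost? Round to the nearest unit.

Holding cost per unit per year at price C is H = 0.17·C.
Evaluate total cost at each tier's feasible EOQ or, if the EOQ is below the tier, at the tier's minimum quantity.
EOQ at €34.00 = 2468.5 (feasible in tier 1): TC = 50,030×€34.00 + (50,030/2468.5)×352 + (2468.5/2)×0.17×€34.00 = €1,715,288.08.
EOQ at €29.15 = 2666.0 (feasible in tier 2): TC = 50,030×€29.15 + (50,030/2666.0)×352 + (2666.0/2)×0.17×€29.15 = €1,471,585.79.
EOQ at €29.01 = 2672.4 < 29000, so use break Q=29000: TC = 50,030×€29.01 + (50,030/29000.0)×352 + (29000.0/2)×0.17×€29.01 = €1,523,487.21.
Lowest total cost is €1,471,585.79 at Q = 2666.0.

Q* ≈ 2,666 boxes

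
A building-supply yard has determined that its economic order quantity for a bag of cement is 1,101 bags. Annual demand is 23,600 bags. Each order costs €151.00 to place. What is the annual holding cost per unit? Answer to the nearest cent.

Squaring Q* = √(2DS/H) gives Q*² = 2DS/H.
From Q* = √(2DS/H): H = 2DS / Q*² = 2 × 23,600 × 151 / 1,101² = 5.8796.

H ≈ €5.88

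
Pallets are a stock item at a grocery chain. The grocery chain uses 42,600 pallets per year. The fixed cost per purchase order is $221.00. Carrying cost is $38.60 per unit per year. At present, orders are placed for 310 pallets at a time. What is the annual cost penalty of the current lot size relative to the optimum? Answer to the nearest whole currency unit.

Extra cost ≈ $9,393 per year

EOQ = √(2DS/H) = √(2 × 42,600 × 221 / 38.6) ≈ 698.43.
Cost at Q* = (D/Q*)S + (Q*/2)H = √(2DSH) ≈ $26,959.36.
Cost at Q = 310: (42,600/310)×221 + (310/2)×38.6 = $30,369.68 + $5,983.00 = $36,352.68.
Excess = $36,352.68 − $26,959.36 = $9,393.32.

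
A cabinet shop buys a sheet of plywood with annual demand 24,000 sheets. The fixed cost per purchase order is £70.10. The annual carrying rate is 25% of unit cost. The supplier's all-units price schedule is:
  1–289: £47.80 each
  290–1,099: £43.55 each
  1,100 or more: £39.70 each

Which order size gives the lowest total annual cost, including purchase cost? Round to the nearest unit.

Q* ≈ 1,100 sheets

Holding cost per unit per year at price C is H = 0.25·C.
Candidates are each tier's EOQ (if it falls in that tier) and each price-break quantity.
Tier 1 (£47.80): EOQ = 530.6 exceeds tier's upper bound 289, so this tier is dominated.
EOQ at £43.55 = 555.9 (feasible in tier 2): TC = 24,000×£43.55 + (24,000/555.9)×70.1 + (555.9/2)×0.25×£43.55 = £1,051,252.62.
EOQ at £39.70 = 582.3 < 1100, so use break Q=1100: TC = 24,000×£39.70 + (24,000/1100.0)×70.1 + (1100.0/2)×0.25×£39.70 = £959,788.20.
Lowest total cost is £959,788.20 at Q = 1100.0.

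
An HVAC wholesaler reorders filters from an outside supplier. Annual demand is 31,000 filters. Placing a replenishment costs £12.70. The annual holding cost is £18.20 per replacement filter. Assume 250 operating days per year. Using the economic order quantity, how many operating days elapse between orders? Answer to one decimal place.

The optimal lot size = √(2DS/H) = √(2 × 31,000 × 12.7 / 18.2) ≈ 208.00.
Cycle time = Q*/D × 250 = 208.00 / 31,000 × 250 ≈ 1.677 days.

T ≈ 1.7 days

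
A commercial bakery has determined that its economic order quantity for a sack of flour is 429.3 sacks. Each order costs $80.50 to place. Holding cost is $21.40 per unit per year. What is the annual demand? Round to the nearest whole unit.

D ≈ 24,497 sacks per year

Invert the EOQ relation Q*² = 2DS/H.
From Q* = √(2DS/H): D = Q*²H / (2S) = 429.3² × 21.4 / (2 × 80.5) = 24496.818.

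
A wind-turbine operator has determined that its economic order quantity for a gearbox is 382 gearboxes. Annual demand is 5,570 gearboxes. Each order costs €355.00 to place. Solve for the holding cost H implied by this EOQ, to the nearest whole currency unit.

Squaring Q* = √(2DS/H) gives Q*² = 2DS/H.
From Q* = √(2DS/H): H = 2DS / Q*² = 2 × 5,570 × 355 / 382² = 27.1011.

H ≈ €27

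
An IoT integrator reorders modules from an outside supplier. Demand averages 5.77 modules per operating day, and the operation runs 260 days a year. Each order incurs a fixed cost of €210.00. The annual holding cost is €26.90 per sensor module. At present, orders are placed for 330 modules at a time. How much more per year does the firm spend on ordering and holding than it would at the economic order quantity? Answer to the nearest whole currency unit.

Extra cost ≈ €1,276 per year

Annual demand D = 5.77 × 260 = 1,500.2.
EOQ = √(2DS/H) = √(2 × 1,500.2 × 210 / 26.9) ≈ 153.05.
Cost at Q* = (D/Q*)S + (Q*/2)H = √(2DSH) ≈ €4,116.95.
Cost at Q = 330: (1,500.2/330)×210 + (330/2)×26.9 = €954.67 + €4,438.50 = €5,393.17.
Excess = €5,393.17 − €4,116.95 = €1,276.22.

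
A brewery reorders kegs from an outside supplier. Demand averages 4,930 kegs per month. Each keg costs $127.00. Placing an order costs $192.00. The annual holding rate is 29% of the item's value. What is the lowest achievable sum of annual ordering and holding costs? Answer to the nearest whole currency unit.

Annual demand D = 4,930 × 12 = 59,160.
Holding cost H = 0.29 × $127.00 = $36.8300 per unit per year.
Q* = √(2DS/H) = √(2 × 59,160 × 192 / 36.83) ≈ 785.38.
At Q*, ordering cost (D/Q*)S equals holding cost (Q*/2)H, each = √(DSH/2).
Minimum total = √(2DSH) = √(2 × 59,160 × 192 × 36.83) ≈ 28925.479.

TC* ≈ $28,925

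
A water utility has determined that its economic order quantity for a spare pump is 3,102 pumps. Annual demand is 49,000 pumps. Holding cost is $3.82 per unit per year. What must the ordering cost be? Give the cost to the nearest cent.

The basic EOQ model gives Q* = √(2DS/H); rearrange for the unknown.
From Q* = √(2DS/H): S = Q*²H / (2D) = 3,102² × 3.82 / (2 × 49,000) = 375.0774.

S ≈ $375.08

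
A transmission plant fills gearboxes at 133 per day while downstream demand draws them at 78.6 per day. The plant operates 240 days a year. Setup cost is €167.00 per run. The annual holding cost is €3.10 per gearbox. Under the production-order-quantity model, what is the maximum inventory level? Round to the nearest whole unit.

Annual demand D = 78.6 × 240 = 18,864.
Production build-up factor (1 − d/p) = 1 − 78.6/133 = 0.4090.
Q* = √(2DS / (H(1 − d/p))) = √(2 × 18,864 × 167 / (3.1 × 0.4090)).
= √(6,300,576 / 1.268) ≈ 2229.131.
Maximum inventory = Q*(1 − d/p) = 2229.131 × 0.4090 ≈ 911.765.

I_max ≈ 912 gearboxes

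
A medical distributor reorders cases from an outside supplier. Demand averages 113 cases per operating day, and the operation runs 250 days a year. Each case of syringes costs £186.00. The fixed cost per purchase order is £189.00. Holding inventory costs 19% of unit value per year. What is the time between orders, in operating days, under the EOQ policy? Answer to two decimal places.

Annual demand D = 113 × 250 = 28,250.
Holding cost H = 0.19 × £186.00 = £35.3400 per unit per year.
The optimal lot size = √(2DS/H) = √(2 × 28,250 × 189 / 35.34) ≈ 549.70.
Cycle time = Q*/D × 250 = 549.70 / 28,250 × 250 ≈ 4.865 days.

T ≈ 4.86 days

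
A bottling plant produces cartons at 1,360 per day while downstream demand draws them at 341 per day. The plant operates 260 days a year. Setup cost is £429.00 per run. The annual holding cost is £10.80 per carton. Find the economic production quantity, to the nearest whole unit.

Q* ≈ 3,066 cartons

Annual demand D = 341 × 260 = 88,660.
Production build-up factor (1 − d/p) = 1 − 341/1,360 = 0.7493.
Q* = √(2DS / (H(1 − d/p))) = √(2 × 88,660 × 429 / (10.8 × 0.7493)).
= √(76,070,280 / 8.0921) ≈ 3066.041.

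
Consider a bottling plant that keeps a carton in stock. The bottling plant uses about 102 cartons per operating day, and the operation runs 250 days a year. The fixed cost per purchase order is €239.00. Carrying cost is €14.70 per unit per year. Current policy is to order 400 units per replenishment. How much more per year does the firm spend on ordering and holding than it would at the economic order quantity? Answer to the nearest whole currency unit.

Annual demand D = 102 × 250 = 25,500.
EOQ = √(2DS/H) = √(2 × 25,500 × 239 / 14.7) ≈ 910.60.
Cost at Q* = (D/Q*)S + (Q*/2)H = √(2DSH) ≈ €13,385.75.
Cost at Q = 400: (25,500/400)×239 + (400/2)×14.7 = €15,236.25 + €2,940.00 = €18,176.25.
Excess = €18,176.25 − €13,385.75 = €4,790.50.

Extra cost ≈ €4,791 per year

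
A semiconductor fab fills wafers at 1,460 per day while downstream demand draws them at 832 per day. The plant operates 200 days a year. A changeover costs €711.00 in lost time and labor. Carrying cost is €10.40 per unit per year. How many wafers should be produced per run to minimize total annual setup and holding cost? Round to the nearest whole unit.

Annual demand D = 832 × 200 = 166,400.
Production build-up factor (1 − d/p) = 1 − 832/1,460 = 0.4301.
Q* = √(2DS / (H(1 − d/p))) = √(2 × 166,400 × 711 / (10.4 × 0.4301)).
= √(236,620,800 / 4.4734) ≈ 7272.880.

Q* ≈ 7,273 wafers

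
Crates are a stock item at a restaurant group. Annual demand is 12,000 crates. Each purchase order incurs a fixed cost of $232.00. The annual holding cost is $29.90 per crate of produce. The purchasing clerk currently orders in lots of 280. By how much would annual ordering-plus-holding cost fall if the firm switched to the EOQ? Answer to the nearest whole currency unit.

Extra cost ≈ $1,226 per year

EOQ = √(2DS/H) = √(2 × 12,000 × 232 / 29.9) ≈ 431.53.
Cost at Q* = (D/Q*)S + (Q*/2)H = √(2DSH) ≈ $12,902.84.
Cost at Q = 280: (12,000/280)×232 + (280/2)×29.9 = $9,942.86 + $4,186.00 = $14,128.86.
Excess = $14,128.86 − $12,902.84 = $1,226.02.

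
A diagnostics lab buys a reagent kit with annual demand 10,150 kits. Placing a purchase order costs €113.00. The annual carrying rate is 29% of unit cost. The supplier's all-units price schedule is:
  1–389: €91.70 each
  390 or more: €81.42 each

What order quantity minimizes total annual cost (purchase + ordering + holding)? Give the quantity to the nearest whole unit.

Holding cost per unit per year at price C is H = 0.29·C.
For each price level, check whether its EOQ is feasible; otherwise the best quantity at that price is the breakpoint.
EOQ at €91.70 = 293.7 (feasible in tier 1): TC = 10,150×€91.70 + (10,150/293.7)×113 + (293.7/2)×0.29×€91.70 = €938,565.36.
EOQ at €81.42 = 311.7 < 390, so use break Q=390: TC = 10,150×€81.42 + (10,150/390.0)×113 + (390.0/2)×0.29×€81.42 = €833,958.20.
Lowest total cost is €833,958.20 at Q = 390.0.

Q* ≈ 390 kits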